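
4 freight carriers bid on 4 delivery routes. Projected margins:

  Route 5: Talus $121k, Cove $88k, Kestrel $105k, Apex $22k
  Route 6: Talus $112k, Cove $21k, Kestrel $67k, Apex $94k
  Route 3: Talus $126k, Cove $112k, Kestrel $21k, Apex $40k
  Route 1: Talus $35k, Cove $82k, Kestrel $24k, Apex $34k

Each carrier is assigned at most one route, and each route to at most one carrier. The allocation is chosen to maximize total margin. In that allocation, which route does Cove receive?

Cove receives Route 1.

Optimal: Talus→Route 3 ($126k), Cove→Route 1 ($82k), Kestrel→Route 5 ($105k), Apex→Route 6 ($94k) — total 126+82+105+94 = $407k.
Column-greedy (each route in turn goes to its best remaining carrier) gives $351k, worse by 56.
Swapping Talus↔Cove (Talus→Route 1 $35k, Cove→Route 3 $112k) loses 61.
Cove's own top route is Route 3 ($112k), but forcing Cove→Route 3 and reassigning the rest optimally gives only $363k — worse by 44.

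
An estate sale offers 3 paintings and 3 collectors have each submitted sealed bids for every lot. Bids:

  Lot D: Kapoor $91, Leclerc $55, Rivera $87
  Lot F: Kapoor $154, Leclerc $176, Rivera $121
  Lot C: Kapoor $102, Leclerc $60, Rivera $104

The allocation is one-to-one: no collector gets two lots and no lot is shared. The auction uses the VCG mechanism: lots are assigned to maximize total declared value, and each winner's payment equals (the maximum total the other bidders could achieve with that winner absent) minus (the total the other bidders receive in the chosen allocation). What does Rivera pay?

Rivera pays $11.

Efficient allocation: Kapoor→Lot D ($91), Leclerc→Lot F ($176), Rivera→Lot C ($104); total welfare W = $371.
Rivera receives Lot C at value $104, so the others get W − 104 = $267.
Without Rivera: best allocation of the remaining 2 bidders over all 3 lots is Kapoor→Lot C ($102), Leclerc→Lot F ($176), total $278.
VCG payment = (others' best without Rivera) − (others' welfare with Rivera) = 278 − 267 = $11.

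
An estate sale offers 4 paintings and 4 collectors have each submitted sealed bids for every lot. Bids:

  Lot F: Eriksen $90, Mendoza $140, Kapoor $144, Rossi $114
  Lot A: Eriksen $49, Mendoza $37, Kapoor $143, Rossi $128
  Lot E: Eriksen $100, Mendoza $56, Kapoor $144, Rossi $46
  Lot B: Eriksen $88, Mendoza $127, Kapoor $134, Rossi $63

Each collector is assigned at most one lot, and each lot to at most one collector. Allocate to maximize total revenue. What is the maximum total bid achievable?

Maximum total: $502

Treat this as an assignment problem: match each collector to one lot.
Optimal: Eriksen→Lot E ($100), Mendoza→Lot F ($140), Kapoor→Lot B ($134), Rossi→Lot A ($128) — total 100+140+134+128 = $502.
Row-greedy (each collector in turn takes its best remaining lot) gives $446, worse by 56.
Next-best assignment: Eriksen→Lot B, Mendoza→Lot F, Kapoor→Lot E, Rossi→Lot A = $500.
Swapping Mendoza↔Rossi (Mendoza→Lot A $37, Rossi→Lot F $114) loses 117.
Every other assignment is strictly worse.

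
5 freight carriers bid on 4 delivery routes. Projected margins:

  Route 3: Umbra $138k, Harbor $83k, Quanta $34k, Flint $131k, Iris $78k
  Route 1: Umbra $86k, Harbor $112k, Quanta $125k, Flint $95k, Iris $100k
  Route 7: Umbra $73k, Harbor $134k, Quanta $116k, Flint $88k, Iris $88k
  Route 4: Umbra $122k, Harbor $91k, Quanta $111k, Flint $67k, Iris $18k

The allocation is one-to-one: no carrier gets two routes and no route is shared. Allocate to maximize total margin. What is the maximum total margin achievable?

Maximum total: $512k

Optimal: Flint→Route 3 ($131k), Quanta→Route 1 ($125k), Harbor→Route 7 ($134k), Umbra→Route 4 ($122k) — total 131+125+134+122 = $512k.
Column-greedy (each route in turn goes to its best remaining carrier) gives $464k, worse by 48.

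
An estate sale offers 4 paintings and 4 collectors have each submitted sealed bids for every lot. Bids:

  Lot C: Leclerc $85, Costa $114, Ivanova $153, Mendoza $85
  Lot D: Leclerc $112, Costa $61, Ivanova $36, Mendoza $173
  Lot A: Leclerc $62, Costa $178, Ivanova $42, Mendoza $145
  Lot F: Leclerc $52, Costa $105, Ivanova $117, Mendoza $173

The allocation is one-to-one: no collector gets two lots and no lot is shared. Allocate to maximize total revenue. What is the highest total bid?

Optimal: Leclerc→Lot D ($112), Costa→Lot A ($178), Ivanova→Lot C ($153), Mendoza→Lot F ($173) — total 112+178+153+173 = $616.
Max-entry greedy (repeatedly take the single best remaining cell) gives $556, worse by 60.
Next-best assignment: Leclerc→Lot F, Costa→Lot A, Ivanova→Lot C, Mendoza→Lot D = $556.

Max total: $616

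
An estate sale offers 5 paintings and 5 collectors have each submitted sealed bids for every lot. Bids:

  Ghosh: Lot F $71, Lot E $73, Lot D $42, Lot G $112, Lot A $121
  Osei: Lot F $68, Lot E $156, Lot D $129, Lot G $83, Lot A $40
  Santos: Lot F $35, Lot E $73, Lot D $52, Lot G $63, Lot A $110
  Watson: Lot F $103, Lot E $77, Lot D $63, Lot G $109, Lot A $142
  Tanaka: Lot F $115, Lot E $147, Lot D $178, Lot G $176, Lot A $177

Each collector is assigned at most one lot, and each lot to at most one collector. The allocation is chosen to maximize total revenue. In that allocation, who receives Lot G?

Treat this as an assignment problem: match each collector to one lot.
Optimal: Ghosh→Lot G ($112), Osei→Lot E ($156), Santos→Lot A ($110), Watson→Lot F ($103), Tanaka→Lot D ($178) — total 112+156+110+103+178 = $659.
Column-greedy (each lot in turn goes to its best remaining collector) gives $556, worse by 103.
Swapping Tanaka↔Watson (Tanaka→Lot F $115, Watson→Lot D $63) loses 103.
Checked against all permutations: $659 is optimal.
Ghosh's own top lot is Lot A ($121), but forcing Ghosh→Lot A and reassigning the rest optimally gives only $621 — worse by 38.

Ghosh receives Lot G.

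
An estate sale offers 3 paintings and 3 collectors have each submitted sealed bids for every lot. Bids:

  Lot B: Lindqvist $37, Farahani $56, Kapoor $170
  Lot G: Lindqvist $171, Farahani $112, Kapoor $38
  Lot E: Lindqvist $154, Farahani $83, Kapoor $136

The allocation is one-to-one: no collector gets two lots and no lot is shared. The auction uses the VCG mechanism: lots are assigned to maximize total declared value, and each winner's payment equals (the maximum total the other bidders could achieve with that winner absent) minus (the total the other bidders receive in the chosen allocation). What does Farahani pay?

Farahani pays $17.

Efficient allocation: Lindqvist→Lot E ($154), Farahani→Lot G ($112), Kapoor→Lot B ($170); total welfare W = $436.
Farahani receives Lot G at value $112, so the others get W − 112 = $324.
Without Farahani: best allocation of the remaining 2 bidders over all 3 lots is Lindqvist→Lot G ($171), Kapoor→Lot B ($170), total $341.
VCG payment = (others' best without Farahani) − (others' welfare with Farahani) = 341 − 324 = $17.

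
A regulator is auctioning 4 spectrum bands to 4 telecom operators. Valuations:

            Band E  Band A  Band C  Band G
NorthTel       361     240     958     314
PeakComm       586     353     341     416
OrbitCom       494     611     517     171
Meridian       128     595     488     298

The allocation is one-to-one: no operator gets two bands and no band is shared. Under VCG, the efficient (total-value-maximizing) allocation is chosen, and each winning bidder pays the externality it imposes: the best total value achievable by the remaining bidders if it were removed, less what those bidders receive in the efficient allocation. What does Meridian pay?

Efficient allocation: NorthTel→Band C ($958M), PeakComm→Band G ($416M), OrbitCom→Band E ($494M), Meridian→Band A ($595M); total welfare W = $2463M.
Meridian receives Band A at value $595M, so the others get W − 595 = $1868M.
Without Meridian: best allocation of the remaining 3 bidders over all 4 bands is NorthTel→Band C ($958M), PeakComm→Band E ($586M), OrbitCom→Band A ($611M), total $2155M.
VCG payment = (others' best without Meridian) − (others' welfare with Meridian) = 2155 − 1868 = $287M.

Meridian pays $287M.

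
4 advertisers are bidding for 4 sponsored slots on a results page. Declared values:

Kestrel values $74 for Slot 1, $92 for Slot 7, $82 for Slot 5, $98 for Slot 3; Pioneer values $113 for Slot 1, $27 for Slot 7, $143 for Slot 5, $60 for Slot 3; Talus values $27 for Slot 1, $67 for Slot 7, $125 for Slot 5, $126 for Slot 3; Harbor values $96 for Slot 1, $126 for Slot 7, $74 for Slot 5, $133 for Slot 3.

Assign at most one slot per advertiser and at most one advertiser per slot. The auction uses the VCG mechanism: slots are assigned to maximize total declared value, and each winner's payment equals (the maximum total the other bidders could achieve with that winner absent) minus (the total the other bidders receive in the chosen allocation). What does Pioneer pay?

Efficient allocation: Kestrel→Slot 1 ($74), Pioneer→Slot 5 ($143), Talus→Slot 3 ($126), Harbor→Slot 7 ($126); total welfare W = $469.
Pioneer receives Slot 5 at value $143, so the others get W − 143 = $326.
Without Pioneer: best allocation of the remaining 3 bidders over all 4 slots is Kestrel→Slot 7 ($92), Talus→Slot 5 ($125), Harbor→Slot 3 ($133), total $350.
VCG payment = (others' best without Pioneer) − (others' welfare with Pioneer) = 350 − 326 = $24.

Pioneer pays $24.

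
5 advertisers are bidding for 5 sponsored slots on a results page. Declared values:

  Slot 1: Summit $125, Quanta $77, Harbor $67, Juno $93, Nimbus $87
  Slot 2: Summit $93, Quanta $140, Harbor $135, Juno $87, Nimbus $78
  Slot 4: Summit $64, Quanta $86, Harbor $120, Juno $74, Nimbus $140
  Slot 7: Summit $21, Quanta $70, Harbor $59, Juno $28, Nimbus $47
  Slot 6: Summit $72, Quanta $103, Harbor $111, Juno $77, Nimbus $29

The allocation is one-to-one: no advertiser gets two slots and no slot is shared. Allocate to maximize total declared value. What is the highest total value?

Optimal: Summit→Slot 1 ($125), Quanta→Slot 7 ($70), Harbor→Slot 2 ($135), Juno→Slot 6 ($77), Nimbus→Slot 4 ($140) — total 125+70+135+77+140 = $547.
Max-entry greedy (repeatedly take the single best remaining cell) gives $544, worse by 3.
Next-best assignment: Summit→Slot 1, Quanta→Slot 2, Harbor→Slot 6, Juno→Slot 7, Nimbus→Slot 4 = $544.
No other one-to-one assignment exceeds $547.

Max total: $547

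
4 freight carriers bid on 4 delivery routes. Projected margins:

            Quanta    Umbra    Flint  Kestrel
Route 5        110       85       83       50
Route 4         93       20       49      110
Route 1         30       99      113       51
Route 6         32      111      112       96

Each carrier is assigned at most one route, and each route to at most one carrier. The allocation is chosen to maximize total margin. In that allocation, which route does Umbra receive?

This is a one-to-one assignment (maximum-weight bipartite matching).
Optimal: Quanta→Route 5 ($110k), Umbra→Route 6 ($111k), Flint→Route 1 ($113k), Kestrel→Route 4 ($110k) — total 110+111+113+110 = $444k.

Umbra receives Route 6.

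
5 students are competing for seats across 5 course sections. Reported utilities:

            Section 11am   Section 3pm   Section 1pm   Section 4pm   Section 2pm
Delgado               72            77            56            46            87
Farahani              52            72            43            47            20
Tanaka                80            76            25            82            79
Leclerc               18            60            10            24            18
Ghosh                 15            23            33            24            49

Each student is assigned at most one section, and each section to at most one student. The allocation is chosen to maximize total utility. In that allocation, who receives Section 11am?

Farahani receives Section 11am.

Optimal: Delgado→Section 2pm (87 points), Farahani→Section 11am (52 points), Tanaka→Section 4pm (82 points), Leclerc→Section 3pm (60 points), Ghosh→Section 1pm (33 points) — total 87+52+82+60+33 = 314 points.
Column-greedy (each section in turn goes to its best remaining student) gives 273 points, worse by 41.
Every other assignment is strictly worse.
Farahani's own top section is Section 3pm (72 points), but forcing Farahani→Section 3pm and reassigning the rest optimally gives only 296 points — worse by 18.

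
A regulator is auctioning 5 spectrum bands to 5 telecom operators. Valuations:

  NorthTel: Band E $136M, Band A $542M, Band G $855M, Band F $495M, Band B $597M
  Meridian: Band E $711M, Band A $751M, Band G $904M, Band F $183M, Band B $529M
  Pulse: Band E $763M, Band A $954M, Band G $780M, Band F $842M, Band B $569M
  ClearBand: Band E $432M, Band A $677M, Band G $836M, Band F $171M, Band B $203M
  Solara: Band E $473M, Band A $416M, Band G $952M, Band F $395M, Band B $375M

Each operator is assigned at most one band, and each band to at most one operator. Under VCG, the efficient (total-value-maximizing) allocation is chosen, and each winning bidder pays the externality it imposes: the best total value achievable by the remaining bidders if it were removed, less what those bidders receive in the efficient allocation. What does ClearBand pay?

Efficient allocation: NorthTel→Band B ($597M), Meridian→Band E ($711M), Pulse→Band F ($842M), ClearBand→Band A ($677M), Solara→Band G ($952M); total welfare W = $3779M.
ClearBand receives Band A at value $677M, so the others get W − 677 = $3102M.
Without ClearBand: best allocation of the remaining 4 bidders over all 5 bands is NorthTel→Band B ($597M), Meridian→Band E ($711M), Pulse→Band A ($954M), Solara→Band G ($952M), total $3214M.
VCG payment = (others' best without ClearBand) − (others' welfare with ClearBand) = 3214 − 3102 = $112M.

ClearBand pays $112M.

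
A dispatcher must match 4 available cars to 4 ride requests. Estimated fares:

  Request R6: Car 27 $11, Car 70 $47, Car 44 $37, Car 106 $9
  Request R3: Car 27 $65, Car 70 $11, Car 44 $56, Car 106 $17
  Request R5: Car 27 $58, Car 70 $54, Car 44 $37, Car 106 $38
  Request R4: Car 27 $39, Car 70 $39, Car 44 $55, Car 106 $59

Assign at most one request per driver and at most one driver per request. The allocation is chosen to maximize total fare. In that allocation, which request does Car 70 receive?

Car 70 receives Request R6.

Optimal: Car 27→Request R5 ($58), Car 70→Request R6 ($47), Car 44→Request R3 ($56), Car 106→Request R4 ($59) — total 58+47+56+59 = $220.
Max-entry greedy (repeatedly take the single best remaining cell) gives $215, worse by 5.
Swapping Car 44↔Car 27 (Car 44→Request R5 $37, Car 27→Request R3 $65) loses 12.
Every other assignment is strictly worse.
Car 70's own top request is Request R5 ($54), but forcing Car 70→Request R5 and reassigning the rest optimally gives only $215 — worse by 5.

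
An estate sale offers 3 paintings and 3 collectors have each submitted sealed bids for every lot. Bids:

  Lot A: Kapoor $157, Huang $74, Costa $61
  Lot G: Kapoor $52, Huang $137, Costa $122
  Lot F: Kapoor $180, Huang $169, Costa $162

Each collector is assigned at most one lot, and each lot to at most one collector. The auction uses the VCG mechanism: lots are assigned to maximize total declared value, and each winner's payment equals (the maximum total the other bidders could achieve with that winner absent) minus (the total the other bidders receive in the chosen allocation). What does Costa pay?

Costa pays $32.

Efficient allocation: Kapoor→Lot A ($157), Huang→Lot G ($137), Costa→Lot F ($162); total welfare W = $456.
Costa receives Lot F at value $162, so the others get W − 162 = $294.
Without Costa: best allocation of the remaining 2 bidders over all 3 lots is Kapoor→Lot A ($157), Huang→Lot F ($169), total $326.
VCG payment = (others' best without Costa) − (others' welfare with Costa) = 326 − 294 = $32.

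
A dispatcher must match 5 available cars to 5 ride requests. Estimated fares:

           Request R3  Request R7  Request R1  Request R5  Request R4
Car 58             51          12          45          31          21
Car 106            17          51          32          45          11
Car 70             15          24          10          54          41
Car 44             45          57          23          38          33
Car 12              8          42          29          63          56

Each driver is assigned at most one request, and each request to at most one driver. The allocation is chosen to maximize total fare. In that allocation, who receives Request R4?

Car 12 receives Request R4.

Optimal: Car 58→Request R1 ($45), Car 106→Request R7 ($51), Car 70→Request R5 ($54), Car 44→Request R3 ($45), Car 12→Request R4 ($56) — total 45+51+54+45+56 = $251.
Row-greedy (each driver in turn takes its best remaining request) gives $218, worse by 33.
Swapping Car 70↔Car 44 (Car 70→Request R3 $15, Car 44→Request R5 $38) loses 46.
Every other assignment is strictly worse.
Car 12's own top request is Request R5 ($63), but forcing Car 12→Request R5 and reassigning the rest optimally gives only $245 — worse by 6.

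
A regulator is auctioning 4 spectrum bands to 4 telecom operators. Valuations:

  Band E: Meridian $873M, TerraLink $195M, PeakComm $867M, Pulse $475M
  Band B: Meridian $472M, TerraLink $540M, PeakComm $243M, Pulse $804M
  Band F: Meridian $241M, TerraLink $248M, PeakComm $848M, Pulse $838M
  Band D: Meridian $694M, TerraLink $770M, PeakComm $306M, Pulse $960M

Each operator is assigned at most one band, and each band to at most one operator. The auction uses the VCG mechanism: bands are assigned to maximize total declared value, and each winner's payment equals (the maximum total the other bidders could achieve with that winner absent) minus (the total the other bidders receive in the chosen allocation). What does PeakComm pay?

Efficient allocation: Meridian→Band E ($873M), TerraLink→Band D ($770M), PeakComm→Band F ($848M), Pulse→Band B ($804M); total welfare W = $3295M.
PeakComm receives Band F at value $848M, so the others get W − 848 = $2447M.
Without PeakComm: best allocation of the remaining 3 bidders over all 4 bands is Meridian→Band E ($873M), TerraLink→Band D ($770M), Pulse→Band F ($838M), total $2481M.
VCG payment = (others' best without PeakComm) − (others' welfare with PeakComm) = 2481 − 2447 = $34M.

PeakComm pays $34M.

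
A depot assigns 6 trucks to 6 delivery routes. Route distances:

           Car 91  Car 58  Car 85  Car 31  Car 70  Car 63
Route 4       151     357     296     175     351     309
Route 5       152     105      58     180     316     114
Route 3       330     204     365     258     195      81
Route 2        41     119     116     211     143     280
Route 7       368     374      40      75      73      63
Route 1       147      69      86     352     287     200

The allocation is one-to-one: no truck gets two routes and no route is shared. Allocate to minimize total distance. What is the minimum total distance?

Minimum total: 497 km

Treat this as an assignment problem: match each truck to one route.
Optimal: Car 91→Route 2 (41 km), Car 58→Route 1 (69 km), Car 85→Route 5 (58 km), Car 31→Route 4 (175 km), Car 70→Route 7 (73 km), Car 63→Route 3 (81 km) — total 41+69+58+175+73+81 = 497 km.
Column-greedy (each route in turn goes to its cheapest remaining truck) gives 834 km, worse by 337.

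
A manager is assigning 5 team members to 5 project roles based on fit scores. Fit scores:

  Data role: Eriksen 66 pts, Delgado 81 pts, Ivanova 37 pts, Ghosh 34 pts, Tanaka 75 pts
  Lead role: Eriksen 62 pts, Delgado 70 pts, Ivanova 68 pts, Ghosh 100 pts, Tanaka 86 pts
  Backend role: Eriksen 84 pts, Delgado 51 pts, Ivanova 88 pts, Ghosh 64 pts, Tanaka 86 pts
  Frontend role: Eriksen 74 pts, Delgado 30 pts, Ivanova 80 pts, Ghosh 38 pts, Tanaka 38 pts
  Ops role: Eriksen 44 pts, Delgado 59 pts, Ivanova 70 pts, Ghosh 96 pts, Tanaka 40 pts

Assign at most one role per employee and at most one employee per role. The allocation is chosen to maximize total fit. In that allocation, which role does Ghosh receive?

Ghosh receives Ops role.

Treat this as an assignment problem: match each employee to one role.
Optimal: Eriksen→Backend role (84 pts), Delgado→Data role (81 pts), Ivanova→Frontend role (80 pts), Ghosh→Ops role (96 pts), Tanaka→Lead role (86 pts) — total 84+81+80+96+86 = 427 pts.
Column-greedy (each role in turn goes to its best remaining employee) gives 383 pts, worse by 44.
Swapping Tanaka↔Ghosh (Tanaka→Ops role 40 pts, Ghosh→Lead role 100 pts) loses 42.
Ghosh's own top role is Lead role (100 pts), but forcing Ghosh→Lead role and reassigning the rest optimally gives only 411 pts — worse by 16.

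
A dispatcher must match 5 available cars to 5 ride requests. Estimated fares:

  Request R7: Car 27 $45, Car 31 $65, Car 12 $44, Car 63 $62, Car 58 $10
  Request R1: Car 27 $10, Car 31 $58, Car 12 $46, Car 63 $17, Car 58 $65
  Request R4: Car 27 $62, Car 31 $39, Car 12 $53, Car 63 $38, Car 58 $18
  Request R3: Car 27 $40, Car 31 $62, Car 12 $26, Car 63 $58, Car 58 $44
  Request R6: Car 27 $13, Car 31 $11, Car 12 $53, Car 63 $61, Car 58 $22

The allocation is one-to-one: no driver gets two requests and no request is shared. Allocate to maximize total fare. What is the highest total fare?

Optimal: Car 27→Request R4 ($62), Car 31→Request R3 ($62), Car 12→Request R6 ($53), Car 63→Request R7 ($62), Car 58→Request R1 ($65) — total 62+62+53+62+65 = $304.
Column-greedy (each request in turn goes to its best remaining driver) gives $303, worse by 1.
Next-best assignment: Car 27→Request R4, Car 31→Request R7, Car 12→Request R6, Car 63→Request R3, Car 58→Request R1 = $303.
Every other assignment is strictly worse.

Max total: $304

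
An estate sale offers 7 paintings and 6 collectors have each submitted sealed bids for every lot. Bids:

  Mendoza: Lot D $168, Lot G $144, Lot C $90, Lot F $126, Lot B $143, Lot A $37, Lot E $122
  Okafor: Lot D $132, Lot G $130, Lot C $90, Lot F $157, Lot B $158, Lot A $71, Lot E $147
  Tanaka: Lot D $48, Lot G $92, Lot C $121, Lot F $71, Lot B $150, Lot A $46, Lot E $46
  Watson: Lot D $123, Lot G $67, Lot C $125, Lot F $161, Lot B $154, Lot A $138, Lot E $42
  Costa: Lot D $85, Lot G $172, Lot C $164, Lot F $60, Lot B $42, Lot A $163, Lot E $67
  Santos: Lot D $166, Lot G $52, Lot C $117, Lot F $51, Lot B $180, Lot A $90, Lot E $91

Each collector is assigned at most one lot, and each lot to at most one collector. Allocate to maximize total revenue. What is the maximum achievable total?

Optimal: Mendoza→Lot D ($168), Okafor→Lot E ($147), Tanaka→Lot C ($121), Watson→Lot F ($161), Costa→Lot G ($172), Santos→Lot B ($180) — total 168+147+121+161+172+180 = $949.
Column-greedy (each lot in turn goes to its best remaining collector) gives $848, worse by 101.
Next-best assignment: Mendoza→Lot D, Okafor→Lot E, Tanaka→Lot C, Watson→Lot F, Costa→Lot A, Santos→Lot B = $940.

Max total: $949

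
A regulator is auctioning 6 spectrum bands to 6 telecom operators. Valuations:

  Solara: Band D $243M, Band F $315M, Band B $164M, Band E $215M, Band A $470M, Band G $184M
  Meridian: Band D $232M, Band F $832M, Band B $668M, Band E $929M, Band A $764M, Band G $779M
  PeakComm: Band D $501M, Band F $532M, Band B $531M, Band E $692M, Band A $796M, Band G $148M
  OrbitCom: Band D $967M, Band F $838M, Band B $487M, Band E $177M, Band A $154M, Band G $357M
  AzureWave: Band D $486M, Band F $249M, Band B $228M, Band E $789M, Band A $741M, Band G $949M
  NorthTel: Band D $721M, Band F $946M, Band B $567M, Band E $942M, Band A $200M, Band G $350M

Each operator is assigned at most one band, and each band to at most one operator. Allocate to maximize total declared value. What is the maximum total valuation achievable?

This is the linear assignment problem.
Optimal: Solara→Band A ($470M), Meridian→Band E ($929M), PeakComm→Band B ($531M), OrbitCom→Band D ($967M), AzureWave→Band G ($949M), NorthTel→Band F ($946M) — total 470+929+531+967+949+946 = $4792M.
Column-greedy (each band in turn goes to its best remaining operator) gives $4350M, worse by 442.
Next-best assignment: Solara→Band B, Meridian→Band E, PeakComm→Band A, OrbitCom→Band D, AzureWave→Band G, NorthTel→Band F = $4751M.
Checked against all permutations: $4792M is optimal.

Maximum total: $4792M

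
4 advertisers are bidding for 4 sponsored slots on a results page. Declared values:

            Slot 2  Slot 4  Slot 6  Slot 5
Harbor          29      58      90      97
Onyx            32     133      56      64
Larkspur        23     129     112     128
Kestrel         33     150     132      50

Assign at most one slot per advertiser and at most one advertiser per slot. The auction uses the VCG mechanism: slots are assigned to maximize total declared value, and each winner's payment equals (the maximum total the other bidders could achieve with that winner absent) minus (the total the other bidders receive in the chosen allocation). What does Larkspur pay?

Larkspur pays $68.

Efficient allocation: Harbor→Slot 2 ($29), Onyx→Slot 4 ($133), Larkspur→Slot 5 ($128), Kestrel→Slot 6 ($132); total welfare W = $422.
Larkspur receives Slot 5 at value $128, so the others get W − 128 = $294.
Without Larkspur: best allocation of the remaining 3 bidders over all 4 slots is Harbor→Slot 5 ($97), Onyx→Slot 4 ($133), Kestrel→Slot 6 ($132), total $362.
VCG payment = (others' best without Larkspur) − (others' welfare with Larkspur) = 362 − 294 = $68.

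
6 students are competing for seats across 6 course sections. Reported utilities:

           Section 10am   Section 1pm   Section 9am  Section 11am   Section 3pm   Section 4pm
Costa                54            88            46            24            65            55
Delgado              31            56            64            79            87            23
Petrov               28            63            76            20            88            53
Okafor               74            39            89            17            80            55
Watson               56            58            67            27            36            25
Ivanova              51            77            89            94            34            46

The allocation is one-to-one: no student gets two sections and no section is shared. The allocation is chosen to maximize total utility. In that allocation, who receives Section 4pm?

Optimal: Costa→Section 1pm (88 points), Delgado→Section 3pm (87 points), Petrov→Section 4pm (53 points), Okafor→Section 9am (89 points), Watson→Section 10am (56 points), Ivanova→Section 11am (94 points) — total 88+87+53+89+56+94 = 467 points.
Max-entry greedy (repeatedly take the single best remaining cell) gives 438 points, worse by 29.
No other one-to-one assignment exceeds 467 points.
Petrov's own top section is Section 3pm (88 points), but forcing Petrov→Section 3pm and reassigning the rest optimally gives only 455 points — worse by 12.

Petrov receives Section 4pm.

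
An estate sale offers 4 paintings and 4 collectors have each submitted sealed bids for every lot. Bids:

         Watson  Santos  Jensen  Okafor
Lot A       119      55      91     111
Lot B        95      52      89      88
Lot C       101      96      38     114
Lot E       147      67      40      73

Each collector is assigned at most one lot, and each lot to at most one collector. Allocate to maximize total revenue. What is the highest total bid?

Maximum total: $443

Optimal: Watson→Lot E ($147), Santos→Lot C ($96), Jensen→Lot B ($89), Okafor→Lot A ($111) — total 147+96+89+111 = $443.
Column-greedy (each lot in turn goes to its best remaining collector) gives $389, worse by 54.
Next-best assignment: Watson→Lot E, Santos→Lot C, Jensen→Lot A, Okafor→Lot B = $422.
Checked against all permutations: $443 is optimal.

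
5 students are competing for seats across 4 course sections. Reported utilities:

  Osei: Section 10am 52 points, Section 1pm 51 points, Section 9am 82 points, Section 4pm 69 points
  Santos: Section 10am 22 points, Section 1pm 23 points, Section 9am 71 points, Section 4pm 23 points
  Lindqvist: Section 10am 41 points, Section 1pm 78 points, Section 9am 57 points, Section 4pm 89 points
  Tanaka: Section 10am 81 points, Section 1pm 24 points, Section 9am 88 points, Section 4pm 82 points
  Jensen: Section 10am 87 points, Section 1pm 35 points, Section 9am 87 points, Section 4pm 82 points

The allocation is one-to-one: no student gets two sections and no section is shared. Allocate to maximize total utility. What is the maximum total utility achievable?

Optimal: Jensen→Section 10am (87 points), Lindqvist→Section 1pm (78 points), Osei→Section 9am (82 points), Tanaka→Section 4pm (82 points) — total 87+78+82+82 = 329 points.
Max-entry greedy (repeatedly take the single best remaining cell) gives 315 points, worse by 14.

Maximum total: 329 points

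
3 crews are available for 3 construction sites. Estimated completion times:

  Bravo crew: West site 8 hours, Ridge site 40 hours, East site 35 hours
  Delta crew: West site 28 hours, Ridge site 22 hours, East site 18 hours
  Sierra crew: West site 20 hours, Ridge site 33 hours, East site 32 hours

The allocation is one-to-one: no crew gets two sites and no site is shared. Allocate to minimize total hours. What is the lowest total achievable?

This is a one-to-one assignment (minimum-cost bipartite matching).
Optimal: Bravo crew→West site (8 hours), Delta crew→East site (18 hours), Sierra crew→Ridge site (33 hours) — total 8+18+33 = 59 hours.
Column-greedy (each site in turn goes to its cheapest remaining crew) gives 62 hours, worse by 3.

Min total: 59 hours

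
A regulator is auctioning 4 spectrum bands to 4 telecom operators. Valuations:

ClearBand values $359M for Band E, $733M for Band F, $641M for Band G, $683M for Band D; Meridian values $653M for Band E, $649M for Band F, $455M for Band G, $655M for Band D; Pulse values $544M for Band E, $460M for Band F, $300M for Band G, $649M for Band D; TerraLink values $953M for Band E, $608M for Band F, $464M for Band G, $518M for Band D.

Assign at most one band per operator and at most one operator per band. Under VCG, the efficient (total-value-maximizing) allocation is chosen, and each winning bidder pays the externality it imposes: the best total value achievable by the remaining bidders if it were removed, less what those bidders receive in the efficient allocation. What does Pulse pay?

Pulse pays $98M.

Efficient allocation: ClearBand→Band G ($641M), Meridian→Band F ($649M), Pulse→Band D ($649M), TerraLink→Band E ($953M); total welfare W = $2892M.
Pulse receives Band D at value $649M, so the others get W − 649 = $2243M.
Without Pulse: best allocation of the remaining 3 bidders over all 4 bands is ClearBand→Band F ($733M), Meridian→Band D ($655M), TerraLink→Band E ($953M), total $2341M.
VCG payment = (others' best without Pulse) − (others' welfare with Pulse) = 2341 − 2243 = $98M.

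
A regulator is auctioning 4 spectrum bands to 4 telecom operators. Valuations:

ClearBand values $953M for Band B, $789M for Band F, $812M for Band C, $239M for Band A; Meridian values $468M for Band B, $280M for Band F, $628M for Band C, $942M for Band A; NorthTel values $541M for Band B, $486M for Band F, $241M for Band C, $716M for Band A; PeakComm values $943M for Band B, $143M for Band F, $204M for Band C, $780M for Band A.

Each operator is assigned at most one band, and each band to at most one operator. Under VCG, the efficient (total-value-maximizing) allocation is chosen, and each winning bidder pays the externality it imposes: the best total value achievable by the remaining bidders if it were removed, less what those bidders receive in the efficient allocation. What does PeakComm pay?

PeakComm pays $141M.

Efficient allocation: ClearBand→Band C ($812M), Meridian→Band A ($942M), NorthTel→Band F ($486M), PeakComm→Band B ($943M); total welfare W = $3183M.
PeakComm receives Band B at value $943M, so the others get W − 943 = $2240M.
Without PeakComm: best allocation of the remaining 3 bidders over all 4 bands is ClearBand→Band B ($953M), Meridian→Band A ($942M), NorthTel→Band F ($486M), total $2381M.
VCG payment = (others' best without PeakComm) − (others' welfare with PeakComm) = 2381 − 2240 = $141M.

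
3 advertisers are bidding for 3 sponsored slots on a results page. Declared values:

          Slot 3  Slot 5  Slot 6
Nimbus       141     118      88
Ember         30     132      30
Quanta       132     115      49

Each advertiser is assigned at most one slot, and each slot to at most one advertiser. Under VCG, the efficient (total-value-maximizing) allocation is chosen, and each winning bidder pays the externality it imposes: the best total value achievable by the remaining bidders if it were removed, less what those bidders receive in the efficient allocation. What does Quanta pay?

Efficient allocation: Nimbus→Slot 6 ($88), Ember→Slot 5 ($132), Quanta→Slot 3 ($132); total welfare W = $352.
Quanta receives Slot 3 at value $132, so the others get W − 132 = $220.
Without Quanta: best allocation of the remaining 2 bidders over all 3 slots is Nimbus→Slot 3 ($141), Ember→Slot 5 ($132), total $273.
VCG payment = (others' best without Quanta) − (others' welfare with Quanta) = 273 − 220 = $53.

Quanta pays $53.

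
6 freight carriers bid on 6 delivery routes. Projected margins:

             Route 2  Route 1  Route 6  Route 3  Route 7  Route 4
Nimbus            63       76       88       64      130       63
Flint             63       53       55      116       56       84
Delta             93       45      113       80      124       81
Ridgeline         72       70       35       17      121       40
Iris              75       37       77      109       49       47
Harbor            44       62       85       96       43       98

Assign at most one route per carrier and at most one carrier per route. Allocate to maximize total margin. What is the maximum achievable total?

Optimal: Nimbus→Route 7 ($130k), Flint→Route 3 ($116k), Delta→Route 6 ($113k), Ridgeline→Route 1 ($70k), Iris→Route 2 ($75k), Harbor→Route 4 ($98k) — total 130+116+113+70+75+98 = $602k.
Next-best assignment: Nimbus→Route 1, Flint→Route 3, Delta→Route 6, Ridgeline→Route 7, Iris→Route 2, Harbor→Route 4 = $599k.

Max total: $602k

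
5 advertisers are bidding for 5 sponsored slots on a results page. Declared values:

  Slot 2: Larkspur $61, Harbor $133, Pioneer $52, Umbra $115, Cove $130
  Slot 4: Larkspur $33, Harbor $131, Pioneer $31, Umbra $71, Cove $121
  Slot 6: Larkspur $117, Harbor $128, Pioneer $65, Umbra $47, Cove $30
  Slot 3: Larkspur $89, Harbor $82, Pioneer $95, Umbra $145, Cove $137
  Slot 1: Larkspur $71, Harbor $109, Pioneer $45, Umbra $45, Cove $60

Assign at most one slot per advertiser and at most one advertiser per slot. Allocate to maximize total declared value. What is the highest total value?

Maximum total: $568

Optimal: Larkspur→Slot 6 ($117), Harbor→Slot 4 ($131), Pioneer→Slot 1 ($45), Umbra→Slot 3 ($145), Cove→Slot 2 ($130) — total 117+131+45+145+130 = $568.
Column-greedy (each slot in turn goes to its best remaining advertiser) gives $561, worse by 7.
Next-best assignment: Larkspur→Slot 6, Harbor→Slot 2, Pioneer→Slot 1, Umbra→Slot 3, Cove→Slot 4 = $561.
Swapping Pioneer↔Larkspur (Pioneer→Slot 6 $65, Larkspur→Slot 1 $71) loses 26.
Checked against all permutations: $568 is optimal.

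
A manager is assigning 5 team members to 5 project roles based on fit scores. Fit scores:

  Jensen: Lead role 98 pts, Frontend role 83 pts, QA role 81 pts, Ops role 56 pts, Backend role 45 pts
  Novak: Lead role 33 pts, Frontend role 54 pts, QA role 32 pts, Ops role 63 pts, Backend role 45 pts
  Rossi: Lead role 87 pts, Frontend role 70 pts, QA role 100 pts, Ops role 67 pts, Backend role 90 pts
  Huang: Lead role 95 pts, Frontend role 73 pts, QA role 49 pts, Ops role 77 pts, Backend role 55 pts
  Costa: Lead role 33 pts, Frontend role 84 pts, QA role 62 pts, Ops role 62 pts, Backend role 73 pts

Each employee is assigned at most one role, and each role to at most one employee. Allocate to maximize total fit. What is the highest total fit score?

Max total: 414 pts

This is the linear assignment problem.
Optimal: Jensen→Frontend role (83 pts), Novak→Ops role (63 pts), Rossi→QA role (100 pts), Huang→Lead role (95 pts), Costa→Backend role (73 pts) — total 83+63+100+95+73 = 414 pts.
Row-greedy (each employee in turn takes its best remaining role) gives 407 pts, worse by 7.
Next-best assignment: Jensen→QA role, Novak→Ops role, Rossi→Backend role, Huang→Lead role, Costa→Frontend role = 413 pts.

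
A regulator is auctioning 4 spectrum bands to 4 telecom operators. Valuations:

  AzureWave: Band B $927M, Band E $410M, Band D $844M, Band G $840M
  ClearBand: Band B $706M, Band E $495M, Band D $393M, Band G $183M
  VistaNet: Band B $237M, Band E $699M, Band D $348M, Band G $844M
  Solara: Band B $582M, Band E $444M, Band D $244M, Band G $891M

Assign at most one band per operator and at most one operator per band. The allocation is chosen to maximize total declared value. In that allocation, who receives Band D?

AzureWave receives Band D.

Optimal: AzureWave→Band D ($844M), ClearBand→Band B ($706M), VistaNet→Band E ($699M), Solara→Band G ($891M) — total 844+706+699+891 = $3140M.
Row-greedy (each operator in turn takes its best remaining band) gives $2510M, worse by 630.
Swapping Solara↔AzureWave (Solara→Band D $244M, AzureWave→Band G $840M) loses 651.
AzureWave's own top band is Band B ($927M), but forcing AzureWave→Band B and reassigning the rest optimally gives only $2910M — worse by 230.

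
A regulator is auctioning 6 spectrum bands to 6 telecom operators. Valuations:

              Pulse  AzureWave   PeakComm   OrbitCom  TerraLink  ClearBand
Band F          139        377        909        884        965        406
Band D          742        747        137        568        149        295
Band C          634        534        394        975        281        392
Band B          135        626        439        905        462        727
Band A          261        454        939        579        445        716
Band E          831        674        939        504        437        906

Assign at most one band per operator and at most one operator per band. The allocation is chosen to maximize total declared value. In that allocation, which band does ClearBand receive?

ClearBand receives Band B.

Optimal: Pulse→Band E ($831M), AzureWave→Band D ($747M), PeakComm→Band A ($939M), OrbitCom→Band C ($975M), TerraLink→Band F ($965M), ClearBand→Band B ($727M) — total 831+747+939+975+965+727 = $5184M.
Max-entry greedy (repeatedly take the single best remaining cell) gives $4667M, worse by 517.
Next-best assignment: Pulse→Band D, AzureWave→Band B, PeakComm→Band A, OrbitCom→Band C, TerraLink→Band F, ClearBand→Band E = $5153M.
Swapping TerraLink↔OrbitCom (TerraLink→Band C $281M, OrbitCom→Band F $884M) loses 775.
ClearBand's own top band is Band E ($906M), but forcing ClearBand→Band E and reassigning the rest optimally gives only $5153M — worse by 31.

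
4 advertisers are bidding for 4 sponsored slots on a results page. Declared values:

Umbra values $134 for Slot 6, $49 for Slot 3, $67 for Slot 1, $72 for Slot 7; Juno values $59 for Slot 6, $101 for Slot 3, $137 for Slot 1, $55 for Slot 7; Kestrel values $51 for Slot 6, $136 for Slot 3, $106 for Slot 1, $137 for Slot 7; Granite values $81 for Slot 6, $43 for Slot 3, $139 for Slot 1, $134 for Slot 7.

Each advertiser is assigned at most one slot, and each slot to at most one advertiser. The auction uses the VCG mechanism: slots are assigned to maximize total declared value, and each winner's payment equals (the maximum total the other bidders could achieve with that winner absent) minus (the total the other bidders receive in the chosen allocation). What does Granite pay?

Granite pays $1.

Efficient allocation: Umbra→Slot 6 ($134), Juno→Slot 1 ($137), Kestrel→Slot 3 ($136), Granite→Slot 7 ($134); total welfare W = $541.
Granite receives Slot 7 at value $134, so the others get W − 134 = $407.
Without Granite: best allocation of the remaining 3 bidders over all 4 slots is Umbra→Slot 6 ($134), Juno→Slot 1 ($137), Kestrel→Slot 7 ($137), total $408.
VCG payment = (others' best without Granite) − (others' welfare with Granite) = 408 − 407 = $1.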